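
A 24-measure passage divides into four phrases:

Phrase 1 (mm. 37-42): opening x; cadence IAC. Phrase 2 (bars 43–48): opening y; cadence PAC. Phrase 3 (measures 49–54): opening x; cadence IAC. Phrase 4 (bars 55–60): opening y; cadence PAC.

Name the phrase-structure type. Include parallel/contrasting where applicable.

repeated period

The cadence pattern IAC–PAC–IAC–PAC is weak–strong twice, and phrases 3–4 restate phrases 1–2: a period heard twice, not a double period (which would end weakly at phrase 2).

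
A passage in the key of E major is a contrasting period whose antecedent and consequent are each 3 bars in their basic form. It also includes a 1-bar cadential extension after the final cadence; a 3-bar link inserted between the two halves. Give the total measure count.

10 measures

Basic contrasting period: 3 + 3 = 6 bars.
6 (basic form) + 1 (cadential extension) + 3 (link) = 10.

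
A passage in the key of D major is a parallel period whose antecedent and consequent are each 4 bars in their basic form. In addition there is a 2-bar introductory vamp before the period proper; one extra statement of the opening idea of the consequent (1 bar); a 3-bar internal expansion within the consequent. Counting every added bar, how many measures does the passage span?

Basic parallel period: 4 + 4 = 8 bars.
8 (basic form) + 2 (introduction) + 1 (extra statement) + 3 (internal expansion) = 14.

14 measures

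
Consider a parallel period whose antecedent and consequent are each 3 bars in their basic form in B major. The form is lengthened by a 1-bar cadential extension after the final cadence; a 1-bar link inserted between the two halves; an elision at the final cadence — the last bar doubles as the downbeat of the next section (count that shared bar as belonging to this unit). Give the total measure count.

Basic parallel period: 3 + 3 = 6 bars.
6 (basic form) + 1 (cadential extension) + 1 (link) = 8.
The elision shares a bar with the next section but does not change this unit's count.

8 measures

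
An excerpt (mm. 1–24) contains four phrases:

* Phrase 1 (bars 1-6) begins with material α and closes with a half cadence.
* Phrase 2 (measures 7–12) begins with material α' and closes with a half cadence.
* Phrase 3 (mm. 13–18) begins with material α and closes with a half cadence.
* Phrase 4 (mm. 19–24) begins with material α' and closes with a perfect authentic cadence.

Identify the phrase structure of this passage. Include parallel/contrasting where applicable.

parallel double period

Four phrases in two halves: the first half (mm. 1–12) ends with a half cadence, the second (mm. 13-24) with a perfect authentic cadence — a large antecedent–consequent pair, i.e. a double period.
Phrase 3 begins with the same material as phrase 1, making it parallel.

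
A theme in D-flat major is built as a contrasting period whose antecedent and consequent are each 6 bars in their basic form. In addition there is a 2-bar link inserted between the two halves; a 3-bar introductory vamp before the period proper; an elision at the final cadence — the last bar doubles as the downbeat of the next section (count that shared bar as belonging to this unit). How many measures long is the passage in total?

17 measures

Basic contrasting period: 6 + 6 = 12 bars.
12 (basic form) + 2 (link) + 3 (introduction) = 17.
The elision shares a bar with the next section but does not change this unit's count.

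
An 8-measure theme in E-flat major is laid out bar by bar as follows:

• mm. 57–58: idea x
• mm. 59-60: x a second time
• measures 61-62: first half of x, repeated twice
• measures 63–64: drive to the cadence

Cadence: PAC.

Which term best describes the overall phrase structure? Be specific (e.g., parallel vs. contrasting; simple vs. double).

Basic idea (mm. 57–58) + its repetition (mm. 59–60) form the presentation; fragmentation and cadence (mm. 61–64) form the continuation — the 8-bar whole is a sentence.

sentence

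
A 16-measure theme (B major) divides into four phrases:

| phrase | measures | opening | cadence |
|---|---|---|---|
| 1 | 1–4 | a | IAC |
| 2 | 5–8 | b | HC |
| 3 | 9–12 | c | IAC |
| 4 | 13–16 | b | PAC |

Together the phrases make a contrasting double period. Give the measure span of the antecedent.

In a double period the first pair of phrases (ending half cadence) is the large antecedent and the second pair (ending perfect authentic cadence) is the large consequent; the antecedent is measures 1–8.

measures 1–8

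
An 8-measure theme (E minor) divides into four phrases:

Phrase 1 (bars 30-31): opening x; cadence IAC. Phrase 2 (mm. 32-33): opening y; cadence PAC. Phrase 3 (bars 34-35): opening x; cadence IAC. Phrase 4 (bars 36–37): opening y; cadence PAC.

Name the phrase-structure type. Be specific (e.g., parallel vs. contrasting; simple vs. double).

The cadence pattern IAC–PAC–IAC–PAC is weak–strong twice, and phrases 3–4 restate phrases 1–2: a period heard twice, not a double period (which would end weakly at phrase 2).

repeated period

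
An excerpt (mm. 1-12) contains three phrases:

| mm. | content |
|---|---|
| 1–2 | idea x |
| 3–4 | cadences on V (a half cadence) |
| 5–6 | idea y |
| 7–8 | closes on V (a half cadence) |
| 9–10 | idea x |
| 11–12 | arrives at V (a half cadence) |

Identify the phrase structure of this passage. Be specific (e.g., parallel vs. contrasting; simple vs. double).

phrase group

The final phrase closes with a half cadence, which is not stronger than the preceding half cadence; the 3 phrases lack an overall antecedent–consequent design and so form a phrase group.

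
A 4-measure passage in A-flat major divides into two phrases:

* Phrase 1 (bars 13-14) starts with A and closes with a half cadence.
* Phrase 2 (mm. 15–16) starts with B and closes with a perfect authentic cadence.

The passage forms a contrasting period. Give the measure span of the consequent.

The phrase ending with the weaker cadence (half cadence) is the antecedent; the one ending more conclusively (perfect authentic cadence) is the consequent. The consequent is measures 15–16.

measures 15–16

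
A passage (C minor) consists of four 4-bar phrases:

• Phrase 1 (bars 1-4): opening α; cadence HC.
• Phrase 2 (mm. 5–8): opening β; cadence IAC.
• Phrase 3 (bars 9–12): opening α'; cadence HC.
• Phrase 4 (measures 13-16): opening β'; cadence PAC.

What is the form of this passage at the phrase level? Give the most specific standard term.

parallel double period

Four phrases in two halves: the first half (mm. 1–8) ends with an imperfect authentic cadence, the second (bars 9–16) with a perfect authentic cadence — a large antecedent–consequent pair, i.e. a double period.
Phrase 3 begins with the same material as phrase 1, making it parallel.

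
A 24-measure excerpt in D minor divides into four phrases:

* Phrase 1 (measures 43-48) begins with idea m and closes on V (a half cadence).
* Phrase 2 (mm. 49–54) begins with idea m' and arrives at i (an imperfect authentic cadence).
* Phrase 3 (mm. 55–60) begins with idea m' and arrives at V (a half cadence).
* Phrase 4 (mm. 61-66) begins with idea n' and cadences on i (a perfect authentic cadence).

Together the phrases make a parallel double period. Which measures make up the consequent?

measures 55–66

In a double period the first pair of phrases (ending imperfect authentic cadence) is the large antecedent and the second pair (ending perfect authentic cadence) is the large consequent; the consequent is measures 55–66.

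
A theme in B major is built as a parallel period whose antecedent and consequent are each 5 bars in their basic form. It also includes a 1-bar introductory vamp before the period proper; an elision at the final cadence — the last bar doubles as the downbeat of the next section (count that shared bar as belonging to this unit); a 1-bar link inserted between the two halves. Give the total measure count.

12 measures

Basic parallel period: 5 + 5 = 10 bars.
10 (basic form) + 1 (introduction) + 1 (link) = 12.
The elision shares a bar with the next section but does not change this unit's count.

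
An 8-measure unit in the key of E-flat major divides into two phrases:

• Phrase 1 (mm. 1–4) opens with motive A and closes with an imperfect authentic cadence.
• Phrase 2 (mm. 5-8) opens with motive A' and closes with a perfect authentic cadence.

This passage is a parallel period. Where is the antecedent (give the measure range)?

The antecedent is the phrase ending with the weaker cadence (imperfect authentic cadence, phrase 1) and the consequent the one ending more conclusively (perfect authentic cadence, phrase 2); the antecedent is mm. 1–4.

measures 1–4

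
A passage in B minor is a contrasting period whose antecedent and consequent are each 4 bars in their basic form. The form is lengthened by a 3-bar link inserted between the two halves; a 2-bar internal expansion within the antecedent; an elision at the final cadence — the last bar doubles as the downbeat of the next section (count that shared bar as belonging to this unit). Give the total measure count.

13 measures

Basic contrasting period: 4 + 4 = 8 bars.
8 (basic form) + 3 (link) + 2 (internal expansion) = 13.
The elision shares a bar with the next section but does not change this unit's count.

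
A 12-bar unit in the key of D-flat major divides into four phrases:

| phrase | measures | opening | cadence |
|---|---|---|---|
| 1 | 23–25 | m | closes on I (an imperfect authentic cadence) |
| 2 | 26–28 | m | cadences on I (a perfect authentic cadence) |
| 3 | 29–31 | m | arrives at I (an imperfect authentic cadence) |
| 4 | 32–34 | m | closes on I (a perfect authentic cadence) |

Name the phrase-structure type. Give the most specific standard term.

The cadence pattern IAC–PAC–IAC–PAC is weak–strong twice, and phrases 3–4 restate phrases 1–2: a period heard twice, not a double period (which would end weakly at phrase 2).

repeated period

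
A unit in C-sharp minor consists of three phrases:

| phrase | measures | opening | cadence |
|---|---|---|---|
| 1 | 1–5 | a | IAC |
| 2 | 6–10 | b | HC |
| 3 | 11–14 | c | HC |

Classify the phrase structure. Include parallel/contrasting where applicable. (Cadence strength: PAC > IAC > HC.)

The final phrase closes with a half cadence, which is not stronger than the preceding half cadence; the 3 phrases lack an overall antecedent–consequent design and so form a phrase group.

phrase group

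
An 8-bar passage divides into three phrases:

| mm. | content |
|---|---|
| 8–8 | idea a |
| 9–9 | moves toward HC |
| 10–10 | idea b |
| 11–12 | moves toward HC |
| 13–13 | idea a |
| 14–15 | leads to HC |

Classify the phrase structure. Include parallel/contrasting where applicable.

phrase group

The final phrase closes with a half cadence, which is not stronger than the preceding half cadence; the 3 phrases lack an overall antecedent–consequent design and so form a phrase group.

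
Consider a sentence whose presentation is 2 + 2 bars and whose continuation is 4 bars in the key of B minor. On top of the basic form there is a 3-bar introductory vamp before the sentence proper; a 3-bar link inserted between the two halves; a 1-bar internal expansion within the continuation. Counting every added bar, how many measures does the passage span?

15 measures

Basic sentence: 2 + 2 + 4 = 8 bars.
8 (basic form) + 3 (introduction) + 3 (link) + 1 (internal expansion) = 15.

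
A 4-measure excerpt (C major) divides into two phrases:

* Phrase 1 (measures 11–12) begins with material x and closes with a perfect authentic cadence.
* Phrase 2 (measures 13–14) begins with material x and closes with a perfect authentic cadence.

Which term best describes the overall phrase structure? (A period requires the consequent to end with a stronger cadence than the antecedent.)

Both phrases have the same opening (x) and the same cadence (perfect authentic cadence): the second is a restatement, not a consequent, so this is a repeated phrase rather than a period.

repeated phrase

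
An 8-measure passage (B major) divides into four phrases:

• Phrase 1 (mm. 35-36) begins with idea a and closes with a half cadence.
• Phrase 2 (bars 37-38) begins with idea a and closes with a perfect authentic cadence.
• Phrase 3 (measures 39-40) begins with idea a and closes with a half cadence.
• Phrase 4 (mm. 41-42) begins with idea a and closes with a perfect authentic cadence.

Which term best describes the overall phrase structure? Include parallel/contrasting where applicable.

The cadence pattern HC–PAC–HC–PAC is weak–strong twice, and phrases 3–4 restate phrases 1–2: a period heard twice, not a double period (which would end weakly at phrase 2).

repeated period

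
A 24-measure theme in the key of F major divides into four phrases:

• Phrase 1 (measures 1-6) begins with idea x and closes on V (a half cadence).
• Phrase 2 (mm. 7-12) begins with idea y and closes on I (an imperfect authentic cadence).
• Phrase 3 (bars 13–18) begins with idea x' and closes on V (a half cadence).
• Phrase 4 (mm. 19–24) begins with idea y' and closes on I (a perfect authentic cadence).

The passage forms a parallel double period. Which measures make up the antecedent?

measures 1–12

In a double period the first pair of phrases (ending imperfect authentic cadence) is the large antecedent and the second pair (ending perfect authentic cadence) is the large consequent; the antecedent is measures 1–12.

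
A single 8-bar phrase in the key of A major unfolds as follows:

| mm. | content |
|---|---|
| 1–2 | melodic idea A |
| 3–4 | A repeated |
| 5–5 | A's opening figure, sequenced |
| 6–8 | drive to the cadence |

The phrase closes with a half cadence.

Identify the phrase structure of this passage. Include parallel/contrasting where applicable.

sentence

Basic idea (bars 1–2) + its repetition (mm. 3–4) form the presentation; fragmentation and cadence (mm. 5-8) form the continuation — the 8-bar whole is a sentence.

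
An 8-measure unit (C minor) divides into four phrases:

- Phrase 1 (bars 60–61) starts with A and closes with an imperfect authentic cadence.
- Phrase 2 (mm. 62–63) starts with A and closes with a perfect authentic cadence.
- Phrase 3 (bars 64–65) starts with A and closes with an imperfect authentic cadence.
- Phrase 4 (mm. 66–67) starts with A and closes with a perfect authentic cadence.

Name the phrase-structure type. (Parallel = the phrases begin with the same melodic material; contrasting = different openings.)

repeated period

The cadence pattern IAC–PAC–IAC–PAC is weak–strong twice, and phrases 3–4 restate phrases 1–2: a period heard twice, not a double period (which would end weakly at phrase 2).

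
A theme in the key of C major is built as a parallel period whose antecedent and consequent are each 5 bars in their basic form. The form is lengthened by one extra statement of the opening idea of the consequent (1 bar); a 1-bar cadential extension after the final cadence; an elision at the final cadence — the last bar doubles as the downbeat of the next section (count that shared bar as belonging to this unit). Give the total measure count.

12 measures

Basic parallel period: 5 + 5 = 10 bars.
10 (basic form) + 1 (extra statement) + 1 (cadential extension) = 12.
The elision shares a bar with the next section but does not change this unit's count.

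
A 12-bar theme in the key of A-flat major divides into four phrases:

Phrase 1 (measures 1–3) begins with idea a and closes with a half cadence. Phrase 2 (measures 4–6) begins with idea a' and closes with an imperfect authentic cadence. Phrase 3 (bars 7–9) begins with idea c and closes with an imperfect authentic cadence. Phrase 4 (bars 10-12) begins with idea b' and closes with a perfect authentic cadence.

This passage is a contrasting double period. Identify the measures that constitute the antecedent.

In a double period the four phrases pair into a large antecedent (phrases 1–2, ending imperfect authentic cadence) and a large consequent (phrases 3–4, ending perfect authentic cadence). The antecedent spans measures 1–6.

measures 1–6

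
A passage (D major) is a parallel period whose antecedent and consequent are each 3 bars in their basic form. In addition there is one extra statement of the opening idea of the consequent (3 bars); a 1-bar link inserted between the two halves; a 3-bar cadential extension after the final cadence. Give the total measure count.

13 measures

Basic parallel period: 3 + 3 = 6 bars.
6 (basic form) + 3 (extra statement) + 1 (link) + 3 (cadential extension) = 13.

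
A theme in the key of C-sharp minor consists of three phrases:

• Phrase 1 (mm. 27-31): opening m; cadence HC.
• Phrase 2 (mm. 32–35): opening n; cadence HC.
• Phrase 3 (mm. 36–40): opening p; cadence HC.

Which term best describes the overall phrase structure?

phrase group

The final phrase closes with a half cadence, which is not stronger than the preceding half cadence; the 3 phrases lack an overall antecedent–consequent design and so form a phrase group.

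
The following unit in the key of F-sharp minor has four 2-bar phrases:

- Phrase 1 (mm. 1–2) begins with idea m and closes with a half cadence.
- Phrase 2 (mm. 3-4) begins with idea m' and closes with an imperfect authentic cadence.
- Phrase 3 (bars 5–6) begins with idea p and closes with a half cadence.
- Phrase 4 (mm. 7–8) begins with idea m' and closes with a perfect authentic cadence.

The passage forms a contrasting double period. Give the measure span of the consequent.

measures 5–8

In a double period the four phrases pair into a large antecedent (phrases 1–2, ending imperfect authentic cadence) and a large consequent (phrases 3–4, ending perfect authentic cadence). The consequent spans mm. 5-8.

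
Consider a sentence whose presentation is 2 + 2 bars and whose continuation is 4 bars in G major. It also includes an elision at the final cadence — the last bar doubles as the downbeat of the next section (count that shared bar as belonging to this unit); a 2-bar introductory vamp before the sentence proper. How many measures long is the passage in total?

Basic sentence: 2 + 2 + 4 = 8 bars.
8 (basic form) + 2 (introduction) = 10.
The elision shares a bar with the next section but does not change this unit's count.

10 measures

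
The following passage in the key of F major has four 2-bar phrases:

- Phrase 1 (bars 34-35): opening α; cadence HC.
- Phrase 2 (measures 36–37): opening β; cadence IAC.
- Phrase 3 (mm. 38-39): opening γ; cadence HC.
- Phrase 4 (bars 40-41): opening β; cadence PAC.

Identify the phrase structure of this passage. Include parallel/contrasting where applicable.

contrasting double period

Four phrases in two halves: the first half (mm. 34-37) ends with an imperfect authentic cadence, the second (mm. 38–41) with a perfect authentic cadence — a large antecedent–consequent pair, i.e. a double period.
Phrase 3 begins with different material from phrase 1, making it contrasting.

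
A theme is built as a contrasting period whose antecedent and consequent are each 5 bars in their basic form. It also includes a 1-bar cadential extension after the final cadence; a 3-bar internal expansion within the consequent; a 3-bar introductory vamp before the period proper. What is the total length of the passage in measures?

17 measures

Basic contrasting period: 5 + 5 = 10 bars.
10 (basic form) + 1 (cadential extension) + 3 (internal expansion) + 3 (introduction) = 17.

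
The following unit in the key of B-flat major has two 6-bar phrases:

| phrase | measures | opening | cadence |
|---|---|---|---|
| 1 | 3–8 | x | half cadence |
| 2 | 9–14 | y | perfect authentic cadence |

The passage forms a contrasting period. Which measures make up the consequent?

measures 9–14

The antecedent is the phrase ending with the weaker cadence (half cadence, phrase 1) and the consequent the one ending more conclusively (perfect authentic cadence, phrase 2); the consequent is mm. 9-14.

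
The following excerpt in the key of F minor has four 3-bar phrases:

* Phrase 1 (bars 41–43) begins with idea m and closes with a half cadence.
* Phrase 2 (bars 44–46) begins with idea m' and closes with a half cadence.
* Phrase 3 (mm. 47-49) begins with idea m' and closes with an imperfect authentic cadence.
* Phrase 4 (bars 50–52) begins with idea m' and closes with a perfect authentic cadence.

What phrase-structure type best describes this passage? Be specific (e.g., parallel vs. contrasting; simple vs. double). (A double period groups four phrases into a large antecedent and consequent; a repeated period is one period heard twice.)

parallel double period

Four phrases in two halves: the first half (measures 41–46) ends with a half cadence, the second (measures 47-52) with a perfect authentic cadence — a large antecedent–consequent pair, i.e. a double period.
Phrase 3 begins with the same material as phrase 1, making it parallel.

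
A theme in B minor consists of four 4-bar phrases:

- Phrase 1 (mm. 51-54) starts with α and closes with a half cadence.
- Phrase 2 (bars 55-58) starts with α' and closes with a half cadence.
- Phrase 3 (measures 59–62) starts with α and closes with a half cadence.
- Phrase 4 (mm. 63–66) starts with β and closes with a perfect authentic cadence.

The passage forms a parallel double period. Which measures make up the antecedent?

measures 51–58

In a double period the four phrases pair into a large antecedent (phrases 1–2, ending half cadence) and a large consequent (phrases 3–4, ending perfect authentic cadence). The antecedent spans mm. 51–58.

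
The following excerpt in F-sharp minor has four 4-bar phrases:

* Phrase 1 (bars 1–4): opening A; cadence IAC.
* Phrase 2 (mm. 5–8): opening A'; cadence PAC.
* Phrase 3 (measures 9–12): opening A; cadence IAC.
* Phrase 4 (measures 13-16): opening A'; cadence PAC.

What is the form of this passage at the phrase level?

The cadence pattern IAC–PAC–IAC–PAC is weak–strong twice, and phrases 3–4 restate phrases 1–2: a period heard twice, not a double period (which would end weakly at phrase 2).

repeated period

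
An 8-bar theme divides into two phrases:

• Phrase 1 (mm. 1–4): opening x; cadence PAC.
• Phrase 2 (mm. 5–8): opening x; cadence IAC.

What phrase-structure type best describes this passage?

phrase group

The second phrase closes with an imperfect authentic cadence, which is not stronger than the first phrase's perfect authentic cadence; without a weak→strong cadential pair there is no antecedent–consequent relationship, so this is a phrase group rather than a period.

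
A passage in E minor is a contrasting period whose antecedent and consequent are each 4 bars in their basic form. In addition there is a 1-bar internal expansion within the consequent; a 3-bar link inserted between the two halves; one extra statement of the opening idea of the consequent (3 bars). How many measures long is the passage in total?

15 measures

Basic contrasting period: 4 + 4 = 8 bars.
8 (basic form) + 1 (internal expansion) + 3 (link) + 3 (extra statement) = 15.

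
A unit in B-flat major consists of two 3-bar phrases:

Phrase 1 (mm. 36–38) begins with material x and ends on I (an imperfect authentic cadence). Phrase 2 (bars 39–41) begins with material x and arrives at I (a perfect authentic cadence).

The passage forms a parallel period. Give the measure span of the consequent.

The antecedent is the phrase ending with the weaker cadence (imperfect authentic cadence, phrase 1) and the consequent the one ending more conclusively (perfect authentic cadence, phrase 2); the consequent is mm. 39–41.

measures 39–41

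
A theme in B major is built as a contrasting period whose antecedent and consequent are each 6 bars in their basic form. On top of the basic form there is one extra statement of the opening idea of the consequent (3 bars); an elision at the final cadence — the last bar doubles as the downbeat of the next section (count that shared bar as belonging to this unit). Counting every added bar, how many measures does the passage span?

15 measures

Basic contrasting period: 6 + 6 = 12 bars.
12 (basic form) + 3 (extra statement) = 15.
The elision shares a bar with the next section but does not change this unit's count.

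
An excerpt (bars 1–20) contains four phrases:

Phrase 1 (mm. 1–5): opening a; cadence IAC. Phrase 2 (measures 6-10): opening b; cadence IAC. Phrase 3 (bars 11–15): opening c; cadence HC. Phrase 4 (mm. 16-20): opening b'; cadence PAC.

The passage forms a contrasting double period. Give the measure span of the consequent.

In a double period the first pair of phrases (ending imperfect authentic cadence) is the large antecedent and the second pair (ending perfect authentic cadence) is the large consequent; the consequent is measures 11–20.

measures 11–20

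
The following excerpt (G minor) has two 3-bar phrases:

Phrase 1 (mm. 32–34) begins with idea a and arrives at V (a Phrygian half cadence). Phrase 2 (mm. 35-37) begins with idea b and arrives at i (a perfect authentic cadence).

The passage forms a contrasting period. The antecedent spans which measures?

measures 32–34

The antecedent is the phrase ending with the weaker cadence (Phrygian half cadence, phrase 1) and the consequent the one ending more conclusively (perfect authentic cadence, phrase 2); the antecedent is measures 32-34.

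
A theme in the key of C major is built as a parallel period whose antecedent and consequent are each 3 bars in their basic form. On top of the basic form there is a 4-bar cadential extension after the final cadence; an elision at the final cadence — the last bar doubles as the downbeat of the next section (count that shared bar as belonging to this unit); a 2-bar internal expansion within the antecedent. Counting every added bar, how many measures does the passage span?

12 measures

Basic parallel period: 3 + 3 = 6 bars.
6 (basic form) + 4 (cadential extension) + 2 (internal expansion) = 12.
The elision shares a bar with the next section but does not change this unit's count.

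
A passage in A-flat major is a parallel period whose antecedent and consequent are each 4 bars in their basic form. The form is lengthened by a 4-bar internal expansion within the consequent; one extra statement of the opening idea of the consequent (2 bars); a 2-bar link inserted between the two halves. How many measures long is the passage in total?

Basic parallel period: 4 + 4 = 8 bars.
8 (basic form) + 4 (internal expansion) + 2 (extra statement) + 2 (link) = 16.

16 measures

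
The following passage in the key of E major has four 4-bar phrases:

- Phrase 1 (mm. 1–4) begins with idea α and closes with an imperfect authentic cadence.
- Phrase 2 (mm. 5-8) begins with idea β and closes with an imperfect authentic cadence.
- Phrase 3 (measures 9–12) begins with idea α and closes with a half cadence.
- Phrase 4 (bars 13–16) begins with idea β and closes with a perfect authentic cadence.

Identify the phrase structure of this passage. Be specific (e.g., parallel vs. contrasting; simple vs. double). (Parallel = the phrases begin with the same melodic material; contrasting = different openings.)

parallel double period

Four phrases in two halves: the first half (mm. 1-8) ends with an imperfect authentic cadence, the second (mm. 9–16) with a perfect authentic cadence — a large antecedent–consequent pair, i.e. a double period.
Phrase 3 begins with the same material as phrase 1, making it parallel.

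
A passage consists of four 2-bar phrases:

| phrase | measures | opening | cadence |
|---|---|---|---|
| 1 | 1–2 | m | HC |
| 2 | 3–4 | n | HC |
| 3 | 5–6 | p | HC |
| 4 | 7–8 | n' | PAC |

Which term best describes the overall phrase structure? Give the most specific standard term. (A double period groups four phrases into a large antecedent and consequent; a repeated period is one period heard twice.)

Four phrases in two halves: the first half (bars 1–4) ends with a half cadence, the second (bars 5–8) with a perfect authentic cadence — a large antecedent–consequent pair, i.e. a double period.
Phrase 3 begins with different material from phrase 1, making it contrasting.

contrasting double period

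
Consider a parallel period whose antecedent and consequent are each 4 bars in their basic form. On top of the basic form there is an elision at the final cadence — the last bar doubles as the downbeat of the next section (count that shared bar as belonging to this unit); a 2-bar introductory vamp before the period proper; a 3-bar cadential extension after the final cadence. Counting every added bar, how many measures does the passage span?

Basic parallel period: 4 + 4 = 8 bars.
8 (basic form) + 2 (introduction) + 3 (cadential extension) = 13.
The elision shares a bar with the next section but does not change this unit's count.

13 measures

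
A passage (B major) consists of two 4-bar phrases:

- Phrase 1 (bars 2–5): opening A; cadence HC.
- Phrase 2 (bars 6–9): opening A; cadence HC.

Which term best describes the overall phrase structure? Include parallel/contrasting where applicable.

Both phrases have the same opening (A) and the same cadence (half cadence): the second is a restatement, not a consequent, so this is a repeated phrase rather than a period.

repeated phrase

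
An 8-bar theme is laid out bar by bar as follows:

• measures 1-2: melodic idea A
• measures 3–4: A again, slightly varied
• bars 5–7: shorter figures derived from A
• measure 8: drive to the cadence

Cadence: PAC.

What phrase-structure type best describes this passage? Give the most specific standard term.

Basic idea (mm. 1–2) + its repetition (bars 3-4) form the presentation; fragmentation and cadence (mm. 5–8) form the continuation — the 8-bar whole is a sentence.

sentence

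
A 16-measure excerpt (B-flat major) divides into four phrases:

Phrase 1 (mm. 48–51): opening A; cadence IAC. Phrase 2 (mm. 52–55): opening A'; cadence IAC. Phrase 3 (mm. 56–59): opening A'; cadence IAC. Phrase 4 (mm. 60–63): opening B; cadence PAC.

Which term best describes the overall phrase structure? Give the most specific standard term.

parallel double period

Four phrases in two halves: the first half (mm. 48–55) ends with an imperfect authentic cadence, the second (bars 56-63) with a perfect authentic cadence — a large antecedent–consequent pair, i.e. a double period.
Phrase 3 begins with the same material as phrase 1, making it parallel.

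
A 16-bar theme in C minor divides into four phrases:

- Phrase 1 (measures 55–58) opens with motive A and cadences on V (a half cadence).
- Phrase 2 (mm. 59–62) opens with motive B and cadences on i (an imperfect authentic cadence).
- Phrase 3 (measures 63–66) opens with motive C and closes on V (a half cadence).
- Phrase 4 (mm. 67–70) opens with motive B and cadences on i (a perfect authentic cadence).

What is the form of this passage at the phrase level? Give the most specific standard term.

contrasting double period

Four phrases in two halves: the first half (mm. 55–62) ends with an imperfect authentic cadence, the second (bars 63–70) with a perfect authentic cadence — a large antecedent–consequent pair, i.e. a double period.
Phrase 3 begins with different material from phrase 1, making it contrasting.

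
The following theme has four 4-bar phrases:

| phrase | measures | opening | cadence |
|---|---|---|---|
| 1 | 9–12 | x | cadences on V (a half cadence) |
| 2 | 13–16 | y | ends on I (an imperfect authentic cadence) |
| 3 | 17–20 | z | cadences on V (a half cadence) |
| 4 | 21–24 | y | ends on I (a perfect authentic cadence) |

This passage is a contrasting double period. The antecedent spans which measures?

In a double period the four phrases pair into a large antecedent (phrases 1–2, ending imperfect authentic cadence) and a large consequent (phrases 3–4, ending perfect authentic cadence). The antecedent spans mm. 9-16.

measures 9–16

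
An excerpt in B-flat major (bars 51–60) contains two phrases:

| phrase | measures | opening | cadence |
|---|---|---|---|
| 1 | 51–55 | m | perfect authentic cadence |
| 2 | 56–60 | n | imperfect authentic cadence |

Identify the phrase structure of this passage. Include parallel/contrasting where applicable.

The second phrase closes with an imperfect authentic cadence, which is not stronger than the first phrase's perfect authentic cadence; without a weak→strong cadential pair there is no antecedent–consequent relationship, so this is a phrase group rather than a period.

phrase group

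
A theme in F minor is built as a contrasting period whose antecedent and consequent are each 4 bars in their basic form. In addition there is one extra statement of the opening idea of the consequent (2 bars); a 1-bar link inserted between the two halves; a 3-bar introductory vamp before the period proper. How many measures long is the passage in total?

Basic contrasting period: 4 + 4 = 8 bars.
8 (basic form) + 2 (extra statement) + 1 (link) + 3 (introduction) = 14.

14 measures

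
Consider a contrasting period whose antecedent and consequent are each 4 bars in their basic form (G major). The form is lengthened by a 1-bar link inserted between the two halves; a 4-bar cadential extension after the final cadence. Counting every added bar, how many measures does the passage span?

Basic contrasting period: 4 + 4 = 8 bars.
8 (basic form) + 1 (link) + 4 (cadential extension) = 13.

13 measures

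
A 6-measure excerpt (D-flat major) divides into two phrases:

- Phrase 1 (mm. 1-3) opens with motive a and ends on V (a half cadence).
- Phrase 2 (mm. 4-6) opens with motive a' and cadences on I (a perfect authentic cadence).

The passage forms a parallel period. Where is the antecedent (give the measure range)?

measures 1–3

The antecedent is the phrase ending with the weaker cadence (half cadence, phrase 1) and the consequent the one ending more conclusively (perfect authentic cadence, phrase 2); the antecedent is mm. 1–3.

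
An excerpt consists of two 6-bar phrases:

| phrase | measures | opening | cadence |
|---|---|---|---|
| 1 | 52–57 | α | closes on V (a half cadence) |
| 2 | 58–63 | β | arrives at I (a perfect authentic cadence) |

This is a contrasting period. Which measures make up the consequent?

The phrase ending with the weaker cadence (half cadence) is the antecedent; the one ending more conclusively (perfect authentic cadence) is the consequent. The consequent is measures 58–63.

measures 58–63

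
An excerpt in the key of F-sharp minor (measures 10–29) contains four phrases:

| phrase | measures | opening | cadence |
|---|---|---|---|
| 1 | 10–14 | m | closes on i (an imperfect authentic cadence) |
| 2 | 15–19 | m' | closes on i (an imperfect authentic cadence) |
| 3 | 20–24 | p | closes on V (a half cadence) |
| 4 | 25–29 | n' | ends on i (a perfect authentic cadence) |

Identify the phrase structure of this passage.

contrasting double period

Four phrases in two halves: the first half (mm. 10-19) ends with an imperfect authentic cadence, the second (bars 20-29) with a perfect authentic cadence — a large antecedent–consequent pair, i.e. a double period.
Phrase 3 begins with different material from phrase 1, making it contrasting.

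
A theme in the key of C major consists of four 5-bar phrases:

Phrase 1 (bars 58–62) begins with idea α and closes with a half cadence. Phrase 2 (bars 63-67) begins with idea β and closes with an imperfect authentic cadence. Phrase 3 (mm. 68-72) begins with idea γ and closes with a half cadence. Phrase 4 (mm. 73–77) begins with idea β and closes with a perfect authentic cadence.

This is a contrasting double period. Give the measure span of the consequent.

measures 68–77

In a double period the first pair of phrases (ending imperfect authentic cadence) is the large antecedent and the second pair (ending perfect authentic cadence) is the large consequent; the consequent is measures 68–77.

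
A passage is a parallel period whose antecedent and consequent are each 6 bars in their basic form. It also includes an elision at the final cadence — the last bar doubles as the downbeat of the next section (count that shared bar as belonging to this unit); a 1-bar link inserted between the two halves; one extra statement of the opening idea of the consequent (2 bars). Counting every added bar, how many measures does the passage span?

15 measures

Basic parallel period: 6 + 6 = 12 bars.
12 (basic form) + 1 (link) + 2 (extra statement) = 15.
The elision shares a bar with the next section but does not change this unit's count.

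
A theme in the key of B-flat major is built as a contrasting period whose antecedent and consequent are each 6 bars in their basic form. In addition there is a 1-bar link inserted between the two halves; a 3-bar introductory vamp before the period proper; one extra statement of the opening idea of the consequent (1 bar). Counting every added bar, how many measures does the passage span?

Basic contrasting period: 6 + 6 = 12 bars.
12 (basic form) + 1 (link) + 3 (introduction) + 1 (extra statement) = 17.

17 measures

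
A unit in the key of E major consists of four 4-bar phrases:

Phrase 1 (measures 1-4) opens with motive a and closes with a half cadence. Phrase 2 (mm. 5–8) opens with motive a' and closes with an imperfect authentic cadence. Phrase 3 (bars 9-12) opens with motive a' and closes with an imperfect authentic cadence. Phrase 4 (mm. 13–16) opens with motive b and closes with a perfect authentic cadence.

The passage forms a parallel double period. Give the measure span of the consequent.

In a double period the first pair of phrases (ending imperfect authentic cadence) is the large antecedent and the second pair (ending perfect authentic cadence) is the large consequent; the consequent is measures 9–16.

measures 9–16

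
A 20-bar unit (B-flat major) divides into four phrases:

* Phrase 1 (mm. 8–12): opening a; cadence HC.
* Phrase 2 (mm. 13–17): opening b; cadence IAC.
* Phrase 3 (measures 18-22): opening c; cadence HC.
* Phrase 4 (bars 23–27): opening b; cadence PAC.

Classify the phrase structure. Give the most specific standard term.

contrasting double period

Four phrases in two halves: the first half (measures 8-17) ends with an imperfect authentic cadence, the second (mm. 18–27) with a perfect authentic cadence — a large antecedent–consequent pair, i.e. a double period.
Phrase 3 begins with different material from phrase 1, making it contrasting.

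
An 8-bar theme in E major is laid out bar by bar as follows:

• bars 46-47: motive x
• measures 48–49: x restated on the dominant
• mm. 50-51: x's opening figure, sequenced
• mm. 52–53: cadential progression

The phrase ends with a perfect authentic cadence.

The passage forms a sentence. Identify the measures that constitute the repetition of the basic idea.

The presentation of a sentence is the basic idea (measures 46-47) plus its repetition (mm. 48-49); the repetition of the basic idea is therefore mm. 48-49.

measures 48–49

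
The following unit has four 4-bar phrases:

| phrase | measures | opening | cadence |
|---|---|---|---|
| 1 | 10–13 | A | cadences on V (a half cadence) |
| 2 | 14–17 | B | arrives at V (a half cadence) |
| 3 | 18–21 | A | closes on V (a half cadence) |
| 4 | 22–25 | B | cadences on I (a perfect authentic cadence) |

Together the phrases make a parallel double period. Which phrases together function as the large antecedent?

In a double period the first pair of phrases (ending half cadence) is the large antecedent and the second pair (ending perfect authentic cadence) is the large consequent; the antecedent is phrases 1 and 2.

phrases 1 and 2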